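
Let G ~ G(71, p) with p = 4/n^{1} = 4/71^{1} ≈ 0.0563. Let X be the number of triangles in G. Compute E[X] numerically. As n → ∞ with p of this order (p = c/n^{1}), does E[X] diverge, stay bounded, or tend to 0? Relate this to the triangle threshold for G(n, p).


Number of potential triangles: C(71, 3) = 57155.
Each occurs with probability p³ ≈ (0.0563)³ ≈ 1.78815e-04.
By linearity: E[X] = C(71, 3)·p³ ≈ 57155 · 1.78815e-04 ≈ 10.220.
Here α = 1, so p = 4/n is exactly at the triangle threshold p ~ 1/n. Asymptotically E[X] → c³/6 = 4³/6 = 32/3 ≈ 10.667, a bounded constant. In this regime the triangle count is asymptotically Poisson(c³/6).

E[X] ≈ 10.220; in regime p = Θ(1/n^{1}) E[X] stays bounded (at the triangle threshold p ~ 1/n).


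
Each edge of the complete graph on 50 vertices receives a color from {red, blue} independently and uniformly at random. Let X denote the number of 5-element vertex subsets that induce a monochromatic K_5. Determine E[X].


Let X = Σ_S X_S over the C(50, 5) = 2118760 subsets S of size 5, where X_S = 1 if the K_5 on S is monochromatic.
For a fixed S, the K_5 on S has C(5, 2) = 10 edges. P[all 10 edges red] = (1/2)^10, and likewise for blue, so P[monochromatic] = 2·(1/2)^10 = 2^{1 − 10} = 1/512.
By linearity of expectation: E[X] = C(50, 5) · 2^{1 − 10} = 2118760 · 1/512 = 264845/64.
Numerically: E[X] ≈ 4138.203125.

E[X] = C(50,5)·2^(1−C(5,2)) = 264845/64 ≈ 4138.203125.


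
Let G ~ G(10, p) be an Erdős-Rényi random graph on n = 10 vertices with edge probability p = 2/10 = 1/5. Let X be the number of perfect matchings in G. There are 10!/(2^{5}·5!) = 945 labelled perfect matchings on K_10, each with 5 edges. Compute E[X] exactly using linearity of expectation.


K_10 has 10!/(2^{5}·5!) = 945 labelled perfect matchings.
For each such perfect matching H, let X_H = 1 if all 5 edges of H are present in G. Then P[X_H = 1] = p^{5} = (1/5)^{5} = 1/3125.
Summing the indicators: E[X] = Σ_H E[X_H] = 945 · p^{5} = 945 · 1/3125 = 189/625.
Numerically: E[X] ≈ 0.3024.

E[X] = 945 · (1/5)^{5} = 189/625 ≈ 0.3024.


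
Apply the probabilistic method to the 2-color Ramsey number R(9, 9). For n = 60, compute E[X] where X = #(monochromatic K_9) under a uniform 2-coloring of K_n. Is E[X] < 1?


E[X] = C(60, 9) · 2^{1 − 36} = 14783142660 · 2^{−35} = 14783142660/34359738368.
As a reduced fraction: E[X] = 3695785665/8589934592 ≈ 0.430246.
Is E[X] < 1? YES.
Since E[X] < 1, there exists a 2-coloring of K_{60} with no monochromatic K_9; hence R(9, 9) > 60.

E[X] = 3695785665/8589934592 ≈ 0.430246; E[X] < 1, so R(9, 9) > 60.


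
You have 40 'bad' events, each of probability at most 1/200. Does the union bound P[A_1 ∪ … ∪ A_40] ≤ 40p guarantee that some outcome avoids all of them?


Union bound: P[∪_{i=1}^{40} A_i] ≤ Σ_i P[A_i] ≤ 40·p = 40·(1/200) = 1/5.
Numerically: 1/5 ≈ 0.20000.
Is 1/5 < 1? YES.
Since P[∪ A_i] ≤ 1/5 < 1, the complement has P[∩ A_i^c] ≥ 1 − 1/5 = 4/5 > 0, so some outcome avoids every A_i.

40·p = 1/5 ≈ 0.20000; existence CERTIFIED by the union bound.


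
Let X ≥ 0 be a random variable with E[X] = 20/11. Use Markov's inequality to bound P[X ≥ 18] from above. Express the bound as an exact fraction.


μ = E[X] = 20/11, a = 18.
Markov: P[X ≥ 18] ≤ μ/a = (20/11)/18 = 10/99.
Numerically: ≈ 0.10101.
(Since a = 18 > μ = 1.81818, the bound 10/99 is < 1 and informative.)

P[X ≥ 18] ≤ 10/99 ≈ 0.10101.


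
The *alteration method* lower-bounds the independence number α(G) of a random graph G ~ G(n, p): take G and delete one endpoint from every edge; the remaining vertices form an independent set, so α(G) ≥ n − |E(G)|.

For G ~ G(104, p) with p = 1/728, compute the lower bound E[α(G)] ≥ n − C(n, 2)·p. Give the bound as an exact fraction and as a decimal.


E[|E(G)|] = C(104, 2)·p = 5356 · (1/728) = 103/14.
E[α(G)] ≥ n − E[|E(G)|] = 104 − 103/14 = 1353/14.
Numerically: ≈ 96.6429.
(This is only a lower bound; the true E[α(G)] may be larger.)

E[α(G)] ≥ 1353/14 ≈ 96.6429.


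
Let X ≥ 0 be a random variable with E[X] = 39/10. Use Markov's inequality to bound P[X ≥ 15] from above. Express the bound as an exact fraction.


μ = E[X] = 39/10, a = 15.
Markov: P[X ≥ 15] ≤ μ/a = (39/10)/15 = 13/50.
Numerically: ≈ 0.260000.
(Since a = 15 > μ = 3.900000, the bound 13/50 is < 1 and informative.)

P[X ≥ 15] ≤ 13/50 ≈ 0.260000.


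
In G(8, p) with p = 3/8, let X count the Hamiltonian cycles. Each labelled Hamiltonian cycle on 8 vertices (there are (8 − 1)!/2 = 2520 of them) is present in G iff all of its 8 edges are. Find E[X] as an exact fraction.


K_8 has (8 − 1)!/2 = 2520 labelled Hamiltonian cycles.
For each such Hamiltonian cycle H, let X_H = 1 if all 8 edges of H are present in G. Then P[X_H = 1] = p^{8} = (3/8)^{8} = 6561/16777216.
By linearity of expectation: E[X] = Σ_H E[X_H] = 2520 · p^{8} = 2520 · 6561/16777216 = 2066715/2097152.
Numerically: E[X] ≈ 0.98549.

E[X] = 2520 · (3/8)^{8} = 2066715/2097152 ≈ 0.98549.


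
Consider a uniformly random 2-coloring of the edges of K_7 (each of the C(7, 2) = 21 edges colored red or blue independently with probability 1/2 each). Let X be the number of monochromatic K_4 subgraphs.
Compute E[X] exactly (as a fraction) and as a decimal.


Let X = Σ_S X_S over the C(7, 4) = 35 subsets S of size 4, where X_S = 1 if the K_4 on S is monochromatic.
For a fixed S, the K_4 on S has C(4, 2) = 6 edges. P[all 6 edges red] = (1/2)^6, and likewise for blue, so P[monochromatic] = 2·(1/2)^6 = 2^{1 − 6} = 1/32.
Summing: E[X] = C(7, 4) · 2^{1 − 6} = 35 · 1/32 = 35/32.
Numerically: E[X] ≈ 1.0938.

E[X] = C(7,4)·2^(1−C(4,2)) = 35/32 ≈ 1.0938.


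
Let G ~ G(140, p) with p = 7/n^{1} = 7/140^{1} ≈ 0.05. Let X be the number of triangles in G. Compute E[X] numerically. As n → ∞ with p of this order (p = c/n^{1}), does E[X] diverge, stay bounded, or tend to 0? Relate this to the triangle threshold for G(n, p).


Number of potential triangles: C(140, 3) = 447580.
Each occurs with probability p³ ≈ (0.05)³ ≈ 1.25000000e-04.
By linearity: E[X] = C(140, 3)·p³ ≈ 447580 · 1.25000000e-04 ≈ 55.947500.
Here α = 1, so p = 7/n is exactly at the triangle threshold p ~ 1/n. Asymptotically E[X] → c³/6 = 7³/6 = 343/6 ≈ 57.166667, a bounded constant. In this regime the triangle count is asymptotically Poisson(c³/6).

E[X] ≈ 55.947500; in regime p = Θ(1/n^{1}) E[X] stays bounded (at the triangle threshold p ~ 1/n).


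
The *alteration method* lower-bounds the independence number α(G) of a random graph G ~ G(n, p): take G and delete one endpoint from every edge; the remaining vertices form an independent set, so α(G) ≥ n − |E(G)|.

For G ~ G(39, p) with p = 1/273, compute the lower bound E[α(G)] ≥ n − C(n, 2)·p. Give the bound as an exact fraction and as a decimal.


E[|E(G)|] = C(39, 2)·p = 741 · (1/273) = 19/7.
E[α(G)] ≥ n − E[|E(G)|] = 39 − 19/7 = 254/7.
Numerically: ≈ 36.28571.
(This is only a lower bound; the true E[α(G)] may be larger.)

E[α(G)] ≥ 254/7 ≈ 36.28571.


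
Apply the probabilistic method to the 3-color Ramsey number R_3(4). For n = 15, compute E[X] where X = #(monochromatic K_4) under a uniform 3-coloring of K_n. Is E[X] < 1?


E[X] = C(15, 4) · 3^{1 − 6} = 1365 · 3^{−5} = 1365/243.
As a reduced fraction: E[X] = 455/81 ≈ 5.61728.
Is E[X] < 1? NO.
Since E[X] ≥ 1, the first-moment bound is inconclusive at n = 15; it does NOT by itself certify R_3(4) > 15.

E[X] = 455/81 ≈ 5.61728; E[X] ≥ 1; first-moment method inconclusive here.


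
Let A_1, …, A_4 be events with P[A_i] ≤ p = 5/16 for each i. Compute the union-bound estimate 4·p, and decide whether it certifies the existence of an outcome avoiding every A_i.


Union bound: P[∪_{i=1}^{4} A_i] ≤ Σ_i P[A_i] ≤ 4·p = 4·(5/16) = 5/4.
Numerically: 5/4 ≈ 1.250000.
Is 5/4 < 1? NO.
Since the bound 5/4 is ≥ 1, the union bound is uninformative here; it does NOT by itself certify existence.

4·p = 5/4 ≈ 1.250000; existence NOT certified by the union bound.


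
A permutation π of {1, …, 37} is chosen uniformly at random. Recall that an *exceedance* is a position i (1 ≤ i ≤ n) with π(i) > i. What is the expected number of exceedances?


Write X = Σ_{i=1}^{37} X_i, where X_i = 1_{π(i) > i}.
For each fixed i, π(i) is uniform over {1, …, 37} (marginal of a uniform permutation), so P[π(i) > i] = (n − i)/n. Summing: Σ_{i=1}^{37} (n − i)/n = (0 + 1 + … + 36)/37 = 37(37 − 1)/(2·37) = (37 − 1)/2.
Hence E[X] = Σ_{i=1}^{37} (37 − i)/37 = 18 ≈ 18.000000.

E[X] = 18 = 18.000000.


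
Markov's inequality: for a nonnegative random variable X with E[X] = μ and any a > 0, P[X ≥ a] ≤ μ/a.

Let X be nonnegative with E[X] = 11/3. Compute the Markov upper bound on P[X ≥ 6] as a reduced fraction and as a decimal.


μ = E[X] = 11/3, a = 6.
Markov: P[X ≥ 6] ≤ μ/a = (11/3)/6 = 11/18.
Numerically: ≈ 0.611.
(Since a = 6 > μ = 3.667, the bound 11/18 is < 1 and informative.)

P[X ≥ 6] ≤ 11/18 ≈ 0.611.


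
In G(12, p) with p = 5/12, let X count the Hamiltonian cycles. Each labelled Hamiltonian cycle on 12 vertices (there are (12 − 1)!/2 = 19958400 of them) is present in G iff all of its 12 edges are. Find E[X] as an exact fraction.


K_12 has (12 − 1)!/2 = 19958400 labelled Hamiltonian cycles.
For each such Hamiltonian cycle H, let X_H = 1 if all 12 edges of H are present in G. Then P[X_H = 1] = p^{12} = (5/12)^{12} = 244140625/8916100448256.
Summing the indicators: E[X] = Σ_H E[X_H] = 19958400 · p^{12} = 19958400 · 244140625/8916100448256 = 469970703125/859963392.
Numerically: E[X] ≈ 546.5.

E[X] = 19958400 · (5/12)^{12} = 469970703125/859963392 ≈ 546.5.


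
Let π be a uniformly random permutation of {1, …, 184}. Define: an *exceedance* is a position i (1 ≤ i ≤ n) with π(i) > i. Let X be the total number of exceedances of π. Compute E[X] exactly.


Write X = Σ_{i=1}^{184} X_i, where X_i = 1_{π(i) > i}.
For each fixed i, π(i) is uniform over {1, …, 184} (marginal of a uniform permutation), so P[π(i) > i] = (n − i)/n. Summing: Σ_{i=1}^{184} (n − i)/n = (0 + 1 + … + 183)/184 = 184(184 − 1)/(2·184) = (184 − 1)/2.
Hence E[X] = Σ_{i=1}^{184} (184 − i)/184 = 183/2 ≈ 91.50000.

E[X] = 183/2 = 91.50000.


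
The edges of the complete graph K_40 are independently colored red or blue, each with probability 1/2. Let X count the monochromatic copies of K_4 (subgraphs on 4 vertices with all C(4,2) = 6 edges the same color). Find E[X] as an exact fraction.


Let X = Σ_S X_S over the C(40, 4) = 91390 subsets S of size 4, where X_S = 1 if the K_4 on S is monochromatic.
For a fixed S, the K_4 on S has C(4, 2) = 6 edges. P[all 6 edges red] = (1/2)^6, and likewise for blue, so P[monochromatic] = 2·(1/2)^6 = 2^{1 − 6} = 1/32.
By linearity: E[X] = C(40, 4) · 2^{1 − 6} = 91390 · 1/32 = 45695/16.
Numerically: E[X] ≈ 2855.938.

E[X] = C(40,4)·2^(1−C(4,2)) = 45695/16 ≈ 2855.938.


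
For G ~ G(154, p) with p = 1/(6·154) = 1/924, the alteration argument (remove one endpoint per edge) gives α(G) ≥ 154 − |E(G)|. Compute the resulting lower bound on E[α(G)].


E[|E(G)|] = C(154, 2)·p = 11781 · (1/924) = 51/4.
E[α(G)] ≥ n − E[|E(G)|] = 154 − 51/4 = 565/4.
Numerically: ≈ 141.250000.
(This is only a lower bound; the true E[α(G)] may be larger.)

E[α(G)] ≥ 565/4 ≈ 141.250000.


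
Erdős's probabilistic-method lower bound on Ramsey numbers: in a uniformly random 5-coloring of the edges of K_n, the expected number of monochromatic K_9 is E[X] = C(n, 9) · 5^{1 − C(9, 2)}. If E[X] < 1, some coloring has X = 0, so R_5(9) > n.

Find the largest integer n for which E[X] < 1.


We need C(n, 9) · 5^{1 − 36} < 1, i.e. C(n, 9) < 5^{36 − 1} = 2910383045673370361328125.
Check values of n near the boundary:
  n = 2168: C(2168, 9) = 2867804175977929537095120; 2867804175977929537095120 < 2910383045673370361328125? YES
  n = 2169: C(2169, 9) = 2879753360044504243499683; 2879753360044504243499683 < 2910383045673370361328125? YES
  n = 2170: C(2170, 9) = 2891746779868845075610510; 2891746779868845075610510 < 2910383045673370361328125? YES
  n = 2171: C(2171, 9) = 2903784578674959601827205; 2903784578674959601827205 < 2910383045673370361328125? YES
  n = 2172: C(2172, 9) = 2915866900084148060642020; 2915866900084148060642020 < 2910383045673370361328125? NO
  n = 2173: C(2173, 9) = 2927993888115921319674265; 2927993888115921319674265 < 2910383045673370361328125? NO
The largest n with C(n, 9) < 2910383045673370361328125 is n = 2171 (where E[X] = 580756915734991920365441/582076609134674072265625 ≈ 0.9977). Hence R_5(9) > 2171, i.e. R_5(9) ≥ 2172.

Largest n = 2171; hence R_5(9) > 2171.


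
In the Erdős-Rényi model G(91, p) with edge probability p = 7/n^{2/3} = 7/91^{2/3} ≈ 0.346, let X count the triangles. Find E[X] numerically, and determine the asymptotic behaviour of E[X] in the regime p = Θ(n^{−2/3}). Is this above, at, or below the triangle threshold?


Number of potential triangles: C(91, 3) = 121485.
Each occurs with probability p³ ≈ (0.346)³ ≈ 4.1420118e-02.
By linearity: E[X] = C(91, 3)·p³ ≈ 121485 · 4.1420118e-02 ≈ 5031.92308.
Since α = 2/3 < 1, p = c/n^{2/3} ≫ 1/n is above the triangle threshold p ~ 1/n. Asymptotically E[X] ~ (c³/6)·n^{3(1−α)} = (7³/6)·n^{1} → ∞; triangles are abundant w.h.p.

E[X] ≈ 5031.92308; in regime p = Θ(1/n^{2/3}) E[X] diverges (above the triangle threshold p ~ 1/n).


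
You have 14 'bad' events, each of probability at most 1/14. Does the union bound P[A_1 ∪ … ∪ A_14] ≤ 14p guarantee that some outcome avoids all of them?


Union bound: P[∪_{i=1}^{14} A_i] ≤ Σ_i P[A_i] ≤ 14·p = 14·(1/14) = 1.
Numerically: 1 ≈ 1.0000.
Is 1 < 1? NO.
Since the bound 1 is ≥ 1, the union bound is uninformative here; it does NOT by itself certify existence.

14·p = 1 ≈ 1.0000; existence NOT certified by the union bound.


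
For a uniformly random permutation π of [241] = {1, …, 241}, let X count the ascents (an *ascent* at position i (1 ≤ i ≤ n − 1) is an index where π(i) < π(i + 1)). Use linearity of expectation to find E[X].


Write X = Σ X_I over i = 1, …, 240, with X_I the indicator of one ascent.
There are 240 indicators.
For each fixed i, the pair (π(i), π(i+1)) is a uniformly random ordered pair of distinct values from {1, …, 241}; by symmetry P[π(i) < π(i+1)] = 1/2.
By linearity: E[X] = 240 · (1/2) = (241 − 1) · (1/2) = 120 ≈ 120.0000.

E[X] = 120 = 120.0000.


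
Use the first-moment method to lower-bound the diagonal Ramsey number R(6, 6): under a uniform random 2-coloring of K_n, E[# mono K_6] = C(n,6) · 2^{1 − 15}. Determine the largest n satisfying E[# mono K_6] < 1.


We need C(n, 6) · 2^{1 − 15} < 1, i.e. C(n, 6) < 2^{15 − 1} = 16384.
Check values of n near the boundary:
  n = 16: C(16, 6) = 8008; 8008 < 16384? YES
  n = 17: C(17, 6) = 12376; 12376 < 16384? YES
  n = 18: C(18, 6) = 18564; 18564 < 16384? NO
  n = 19: C(19, 6) = 27132; 27132 < 16384? NO
The largest n with C(n, 6) < 16384 is n = 17 (where E[X] = 1547/2048 ≈ 0.755371). Hence R(6, 6) > 17, i.e. R(6, 6) ≥ 18.

Largest n = 17; hence R(6, 6) > 17.


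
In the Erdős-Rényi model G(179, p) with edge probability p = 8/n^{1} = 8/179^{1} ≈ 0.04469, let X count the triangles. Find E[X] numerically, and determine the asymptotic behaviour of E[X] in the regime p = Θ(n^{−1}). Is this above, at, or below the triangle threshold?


Number of potential triangles: C(179, 3) = 939929.
Each occurs with probability p³ ≈ (0.04469)³ ≈ 8.927110e-05.
By linearity: E[X] = C(179, 3)·p³ ≈ 939929 · 8.927110e-05 ≈ 83.9085.
Here α = 1, so p = 8/n is exactly at the triangle threshold p ~ 1/n. Asymptotically E[X] → c³/6 = 8³/6 = 256/3 ≈ 85.3333, a bounded constant. In this regime the triangle count is asymptotically Poisson(c³/6).

E[X] ≈ 83.9085; in regime p = Θ(1/n^{1}) E[X] stays bounded (at the triangle threshold p ~ 1/n).


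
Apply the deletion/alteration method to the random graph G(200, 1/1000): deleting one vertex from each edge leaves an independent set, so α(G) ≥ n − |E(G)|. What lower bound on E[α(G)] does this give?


E[|E(G)|] = C(200, 2)·p = 19900 · (1/1000) = 199/10.
E[α(G)] ≥ n − E[|E(G)|] = 200 − 199/10 = 1801/10.
Numerically: ≈ 180.10000.
(This is only a lower bound; the true E[α(G)] may be larger.)

E[α(G)] ≥ 1801/10 ≈ 180.10000.


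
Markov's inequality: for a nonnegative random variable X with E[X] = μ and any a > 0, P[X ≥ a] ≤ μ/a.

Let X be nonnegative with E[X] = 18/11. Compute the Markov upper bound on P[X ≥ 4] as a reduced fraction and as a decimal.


μ = E[X] = 18/11, a = 4.
Markov: P[X ≥ 4] ≤ μ/a = (18/11)/4 = 9/22.
Numerically: ≈ 0.4091.
(Since a = 4 > μ = 1.6364, the bound 9/22 is < 1 and informative.)

P[X ≥ 4] ≤ 9/22 ≈ 0.4091.


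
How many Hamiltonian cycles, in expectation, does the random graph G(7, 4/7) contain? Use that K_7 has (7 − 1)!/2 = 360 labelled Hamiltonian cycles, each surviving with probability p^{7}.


K_7 has (7 − 1)!/2 = 360 labelled Hamiltonian cycles.
For each such Hamiltonian cycle H, let X_H = 1 if all 7 edges of H are present in G. Then P[X_H = 1] = p^{7} = (4/7)^{7} = 16384/823543.
By linearity of expectation: E[X] = Σ_H E[X_H] = 360 · p^{7} = 360 · 16384/823543 = 5898240/823543.
Numerically: E[X] ≈ 7.162.

E[X] = 360 · (4/7)^{7} = 5898240/823543 ≈ 7.162.


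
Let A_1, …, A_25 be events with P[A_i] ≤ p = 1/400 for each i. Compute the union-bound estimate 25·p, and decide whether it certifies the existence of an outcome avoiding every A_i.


Union bound: P[∪_{i=1}^{25} A_i] ≤ Σ_i P[A_i] ≤ 25·p = 25·(1/400) = 1/16.
Numerically: 1/16 ≈ 0.06250.
Is 1/16 < 1? YES.
Since P[∪ A_i] ≤ 1/16 < 1, the complement has P[∩ A_i^c] ≥ 1 − 1/16 = 15/16 > 0, so some outcome avoids every A_i.

25·p = 1/16 ≈ 0.06250; existence CERTIFIED by the union bound.


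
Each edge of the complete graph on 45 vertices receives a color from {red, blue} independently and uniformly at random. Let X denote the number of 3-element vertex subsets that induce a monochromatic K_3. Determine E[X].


Let X = Σ_S X_S over the C(45, 3) = 14190 subsets S of size 3, where X_S = 1 if the K_3 on S is monochromatic.
For a fixed S, the K_3 on S has C(3, 2) = 3 edges. P[all 3 edges red] = (1/2)^3, and likewise for blue, so P[monochromatic] = 2·(1/2)^3 = 2^{1 − 3} = 1/4.
By linearity of expectation: E[X] = C(45, 3) · 2^{1 − 3} = 14190 · 1/4 = 7095/2.
Numerically: E[X] ≈ 3547.50000.

E[X] = C(45,3)·2^(1−C(3,2)) = 7095/2 ≈ 3547.50000.


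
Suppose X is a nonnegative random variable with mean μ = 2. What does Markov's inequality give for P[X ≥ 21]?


μ = E[X] = 2, a = 21.
Markov: P[X ≥ 21] ≤ μ/a = (2)/21 = 2/21.
Numerically: ≈ 0.095.
(Since a = 21 > μ = 2.000, the bound 2/21 is < 1 and informative.)

P[X ≥ 21] ≤ 2/21 ≈ 0.095.


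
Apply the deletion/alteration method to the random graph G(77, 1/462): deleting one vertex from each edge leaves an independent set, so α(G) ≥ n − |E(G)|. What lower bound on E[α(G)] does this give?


E[|E(G)|] = C(77, 2)·p = 2926 · (1/462) = 19/3.
E[α(G)] ≥ n − E[|E(G)|] = 77 − 19/3 = 212/3.
Numerically: ≈ 70.66667.
(This is only a lower bound; the true E[α(G)] may be larger.)

E[α(G)] ≥ 212/3 ≈ 70.66667.


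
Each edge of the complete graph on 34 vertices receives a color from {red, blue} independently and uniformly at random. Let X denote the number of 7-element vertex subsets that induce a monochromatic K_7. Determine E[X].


Let X = Σ_S X_S over the C(34, 7) = 5379616 subsets S of size 7, where X_S = 1 if the K_7 on S is monochromatic.
For a fixed S, the K_7 on S has C(7, 2) = 21 edges. P[all 21 edges red] = (1/2)^21, and likewise for blue, so P[monochromatic] = 2·(1/2)^21 = 2^{1 − 21} = 1/1048576.
By linearity: E[X] = C(34, 7) · 2^{1 − 21} = 5379616 · 1/1048576 = 168113/32768.
Numerically: E[X] ≈ 5.1304.

E[X] = C(34,7)·2^(1−C(7,2)) = 168113/32768 ≈ 5.1304.


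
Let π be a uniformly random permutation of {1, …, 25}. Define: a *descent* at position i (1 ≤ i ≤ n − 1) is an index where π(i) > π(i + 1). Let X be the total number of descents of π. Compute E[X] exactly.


Write X = Σ X_I over i = 1, …, 24, with X_I the indicator of one descent.
There are 24 indicators.
For each fixed i, the pair (π(i), π(i+1)) is a uniformly random ordered pair of distinct values from {1, …, 25}; by symmetry P[π(i) > π(i+1)] = 1/2.
By linearity: E[X] = 24 · (1/2) = (25 − 1) · (1/2) = 12 ≈ 12.000000.

E[X] = 12 = 12.000000.


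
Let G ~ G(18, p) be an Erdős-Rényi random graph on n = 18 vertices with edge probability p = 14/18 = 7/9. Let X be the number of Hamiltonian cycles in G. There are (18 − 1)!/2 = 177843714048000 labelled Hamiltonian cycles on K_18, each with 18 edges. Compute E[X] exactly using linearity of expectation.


K_18 has (18 − 1)!/2 = 177843714048000 labelled Hamiltonian cycles.
For each such Hamiltonian cycle H, let X_H = 1 if all 18 edges of H are present in G. Then P[X_H = 1] = p^{18} = (7/9)^{18} = 1628413597910449/150094635296999121.
Summing the indicators: E[X] = Σ_H E[X_H] = 177843714048000 · p^{18} = 177843714048000 · 1628413597910449/150094635296999121 = 397260798708725298034688000/205891132094649.
Numerically: E[X] ≈ 1.92947e+12.

E[X] = 177843714048000 · (7/9)^{18} = 397260798708725298034688000/205891132094649 ≈ 1.92947e+12.


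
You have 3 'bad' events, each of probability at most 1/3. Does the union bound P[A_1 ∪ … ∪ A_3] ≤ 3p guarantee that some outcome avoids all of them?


Union bound: P[∪_{i=1}^{3} A_i] ≤ Σ_i P[A_i] ≤ 3·p = 3·(1/3) = 1.
Numerically: 1 ≈ 1.000.
Is 1 < 1? NO.
Since the bound 1 is ≥ 1, the union bound is uninformative here; it does NOT by itself certify existence.

3·p = 1 ≈ 1.000; existence NOT certified by the union bound.


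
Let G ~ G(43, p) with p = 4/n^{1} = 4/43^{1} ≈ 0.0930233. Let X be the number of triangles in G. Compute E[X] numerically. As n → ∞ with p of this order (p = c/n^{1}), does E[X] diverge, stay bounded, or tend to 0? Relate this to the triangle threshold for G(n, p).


Number of potential triangles: C(43, 3) = 12341.
Each occurs with probability p³ ≈ (0.0930233)³ ≈ 8.04960570e-04.
By linearity: E[X] = C(43, 3)·p³ ≈ 12341 · 8.04960570e-04 ≈ 9.934018.
Here α = 1, so p = 4/n is exactly at the triangle threshold p ~ 1/n. Asymptotically E[X] → c³/6 = 4³/6 = 32/3 ≈ 10.666667, a bounded constant. In this regime the triangle count is asymptotically Poisson(c³/6).

E[X] ≈ 9.934018; in regime p = Θ(1/n^{1}) E[X] stays bounded (at the triangle threshold p ~ 1/n).


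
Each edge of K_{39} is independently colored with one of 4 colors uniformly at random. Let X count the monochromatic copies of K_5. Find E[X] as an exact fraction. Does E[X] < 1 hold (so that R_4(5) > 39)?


E[X] = C(39, 5) · 4^{1 − 10} = 575757 · 4^{−9} = 575757/262144.
As a reduced fraction: E[X] = 575757/262144 ≈ 2.19634.
Is E[X] < 1? NO.
Since E[X] ≥ 1, the first-moment bound is inconclusive at n = 39; it does NOT by itself certify R_4(5) > 39.

E[X] = 575757/262144 ≈ 2.19634; E[X] ≥ 1; first-moment method inconclusive here.


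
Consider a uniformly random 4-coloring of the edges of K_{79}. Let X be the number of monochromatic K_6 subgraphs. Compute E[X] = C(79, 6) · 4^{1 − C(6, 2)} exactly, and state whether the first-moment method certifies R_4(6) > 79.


E[X] = C(79, 6) · 4^{1 − 15} = 277962685 · 4^{−14} = 277962685/268435456.
As a reduced fraction: E[X] = 277962685/268435456 ≈ 1.0354917.
Is E[X] < 1? NO.
Since E[X] ≥ 1, the first-moment bound is inconclusive at n = 79; it does NOT by itself certify R_4(6) > 79.

E[X] = 277962685/268435456 ≈ 1.0354917; E[X] ≥ 1; first-moment method inconclusive here.


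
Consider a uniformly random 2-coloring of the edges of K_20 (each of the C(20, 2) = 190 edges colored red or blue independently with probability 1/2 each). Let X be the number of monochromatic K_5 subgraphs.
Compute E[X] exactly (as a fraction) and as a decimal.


Let X = Σ_S X_S over the C(20, 5) = 15504 subsets S of size 5, where X_S = 1 if the K_5 on S is monochromatic.
For a fixed S, the K_5 on S has C(5, 2) = 10 edges. P[all 10 edges red] = (1/2)^10, and likewise for blue, so P[monochromatic] = 2·(1/2)^10 = 2^{1 − 10} = 1/512.
By linearity of expectation: E[X] = C(20, 5) · 2^{1 − 10} = 15504 · 1/512 = 969/32.
Numerically: E[X] ≈ 30.2812.

E[X] = C(20,5)·2^(1−C(5,2)) = 969/32 ≈ 30.2812.


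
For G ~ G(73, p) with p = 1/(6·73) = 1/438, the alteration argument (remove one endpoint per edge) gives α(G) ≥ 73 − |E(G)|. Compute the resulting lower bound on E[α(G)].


E[|E(G)|] = C(73, 2)·p = 2628 · (1/438) = 6.
E[α(G)] ≥ n − E[|E(G)|] = 73 − 6 = 67.
Numerically: ≈ 67.0000.
(This is only a lower bound; the true E[α(G)] may be larger.)

E[α(G)] ≥ 67 ≈ 67.0000.


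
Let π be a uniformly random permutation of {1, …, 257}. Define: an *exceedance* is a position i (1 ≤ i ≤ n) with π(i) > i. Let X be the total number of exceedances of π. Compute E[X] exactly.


Write X = Σ_{i=1}^{257} X_i, where X_i = 1_{π(i) > i}.
For each fixed i, π(i) is uniform over {1, …, 257} (marginal of a uniform permutation), so P[π(i) > i] = (n − i)/n. Summing: Σ_{i=1}^{257} (n − i)/n = (0 + 1 + … + 256)/257 = 257(257 − 1)/(2·257) = (257 − 1)/2.
Hence E[X] = Σ_{i=1}^{257} (257 − i)/257 = 128 ≈ 128.00000.

E[X] = 128 = 128.00000.


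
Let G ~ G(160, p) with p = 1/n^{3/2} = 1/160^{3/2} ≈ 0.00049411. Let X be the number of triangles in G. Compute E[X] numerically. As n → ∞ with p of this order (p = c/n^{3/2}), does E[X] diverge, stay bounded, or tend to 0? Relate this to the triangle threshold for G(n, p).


Number of potential triangles: C(160, 3) = 669920.
Each occurs with probability p³ ≈ (0.00049411)³ ≈ 1.2063132e-10.
By linearity: E[X] = C(160, 3)·p³ ≈ 669920 · 1.2063132e-10 ≈ 0.00008.
Since α = 3/2 > 1, p = c/n^{3/2} = o(1/n) is below the triangle threshold p ~ 1/n. Asymptotically E[X] ~ (c³/6)·n^{3(1−α)} = (1³/6)·n^{-1.5} → 0, so by Markov's inequality G has no triangles w.h.p.

E[X] ≈ 0.00008; in regime p = Θ(1/n^{3/2}) E[X] tends to 0 (below the triangle threshold p ~ 1/n).


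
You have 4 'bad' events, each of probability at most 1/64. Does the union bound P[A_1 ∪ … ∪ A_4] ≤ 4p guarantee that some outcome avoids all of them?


Union bound: P[∪_{i=1}^{4} A_i] ≤ Σ_i P[A_i] ≤ 4·p = 4·(1/64) = 1/16.
Numerically: 1/16 ≈ 0.0625.
Is 1/16 < 1? YES.
Since P[∪ A_i] ≤ 1/16 < 1, the complement has P[∩ A_i^c] ≥ 1 − 1/16 = 15/16 > 0, so some outcome avoids every A_i.

4·p = 1/16 ≈ 0.0625; existence CERTIFIED by the union bound.


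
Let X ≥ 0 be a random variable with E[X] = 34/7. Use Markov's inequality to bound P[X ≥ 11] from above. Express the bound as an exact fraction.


μ = E[X] = 34/7, a = 11.
Markov: P[X ≥ 11] ≤ μ/a = (34/7)/11 = 34/77.
Numerically: ≈ 0.4416.
(Since a = 11 > μ = 4.8571, the bound 34/77 is < 1 and informative.)

P[X ≥ 11] ≤ 34/77 ≈ 0.4416.


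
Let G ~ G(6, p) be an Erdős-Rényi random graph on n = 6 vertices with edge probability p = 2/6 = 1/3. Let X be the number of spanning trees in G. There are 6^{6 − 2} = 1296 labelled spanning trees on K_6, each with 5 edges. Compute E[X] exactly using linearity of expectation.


K_6 has 6^{6 − 2} = 1296 labelled spanning trees.
For each such spanning tree H, let X_H = 1 if all 5 edges of H are present in G. Then P[X_H = 1] = p^{5} = (1/3)^{5} = 1/243.
Summing the indicators: E[X] = Σ_H E[X_H] = 1296 · p^{5} = 1296 · 1/243 = 16/3.
Numerically: E[X] ≈ 5.33333.

E[X] = 1296 · (1/3)^{5} = 16/3 ≈ 5.33333.


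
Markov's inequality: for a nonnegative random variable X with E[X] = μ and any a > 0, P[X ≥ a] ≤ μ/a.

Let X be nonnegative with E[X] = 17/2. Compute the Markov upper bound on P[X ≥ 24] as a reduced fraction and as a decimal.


μ = E[X] = 17/2, a = 24.
Markov: P[X ≥ 24] ≤ μ/a = (17/2)/24 = 17/48.
Numerically: ≈ 0.3542.
(Since a = 24 > μ = 8.5000, the bound 17/48 is < 1 and informative.)

P[X ≥ 24] ≤ 17/48 ≈ 0.3542.


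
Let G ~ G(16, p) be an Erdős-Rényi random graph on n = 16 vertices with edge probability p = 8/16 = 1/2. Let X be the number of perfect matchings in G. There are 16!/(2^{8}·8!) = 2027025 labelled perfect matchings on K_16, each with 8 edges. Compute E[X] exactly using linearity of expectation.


K_16 has 16!/(2^{8}·8!) = 2027025 labelled perfect matchings.
For each such perfect matching H, let X_H = 1 if all 8 edges of H are present in G. Then P[X_H = 1] = p^{8} = (1/2)^{8} = 1/256.
By linearity of expectation: E[X] = Σ_H E[X_H] = 2027025 · p^{8} = 2027025 · 1/256 = 2027025/256.
Numerically: E[X] ≈ 7.92e+03.

E[X] = 2027025 · (1/2)^{8} = 2027025/256 ≈ 7.92e+03.


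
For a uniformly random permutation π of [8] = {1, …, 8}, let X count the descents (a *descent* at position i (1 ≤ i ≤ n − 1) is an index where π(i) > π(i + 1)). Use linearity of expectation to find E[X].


Write X = Σ X_I over i = 1, …, 7, with X_I the indicator of one descent.
There are 7 indicators.
For each fixed i, the pair (π(i), π(i+1)) is a uniformly random ordered pair of distinct values from {1, …, 8}; by symmetry P[π(i) > π(i+1)] = 1/2.
By linearity: E[X] = 7 · (1/2) = (8 − 1) · (1/2) = 7/2 ≈ 3.5000.

E[X] = 7/2 = 3.5000.


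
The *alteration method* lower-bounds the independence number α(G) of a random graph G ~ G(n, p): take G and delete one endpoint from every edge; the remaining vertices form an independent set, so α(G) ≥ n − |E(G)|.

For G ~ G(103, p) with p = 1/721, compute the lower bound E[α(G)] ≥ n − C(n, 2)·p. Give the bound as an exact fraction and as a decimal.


E[|E(G)|] = C(103, 2)·p = 5253 · (1/721) = 51/7.
E[α(G)] ≥ n − E[|E(G)|] = 103 − 51/7 = 670/7.
Numerically: ≈ 95.7143.
(This is only a lower bound; the true E[α(G)] may be larger.)

E[α(G)] ≥ 670/7 ≈ 95.7143.


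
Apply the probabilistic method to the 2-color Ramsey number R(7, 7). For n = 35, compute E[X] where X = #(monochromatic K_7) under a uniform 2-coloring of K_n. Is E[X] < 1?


E[X] = C(35, 7) · 2^{1 − 21} = 6724520 · 2^{−20} = 6724520/1048576.
As a reduced fraction: E[X] = 840565/131072 ≈ 6.413002.
Is E[X] < 1? NO.
Since E[X] ≥ 1, the first-moment bound is inconclusive at n = 35; it does NOT by itself certify R(7, 7) > 35.

E[X] = 840565/131072 ≈ 6.413002; E[X] ≥ 1; first-moment method inconclusive here.


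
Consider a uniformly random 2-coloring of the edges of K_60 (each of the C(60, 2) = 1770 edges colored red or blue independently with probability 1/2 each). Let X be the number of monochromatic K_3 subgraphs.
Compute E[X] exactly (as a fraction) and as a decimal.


Let X = Σ_S X_S over the C(60, 3) = 34220 subsets S of size 3, where X_S = 1 if the K_3 on S is monochromatic.
For a fixed S, the K_3 on S has C(3, 2) = 3 edges. P[all 3 edges red] = (1/2)^3, and likewise for blue, so P[monochromatic] = 2·(1/2)^3 = 2^{1 − 3} = 1/4.
By linearity of expectation: E[X] = C(60, 3) · 2^{1 − 3} = 34220 · 1/4 = 8555.
Numerically: E[X] ≈ 8555.0000.

E[X] = C(60,3)·2^(1−C(3,2)) = 8555 ≈ 8555.0000.


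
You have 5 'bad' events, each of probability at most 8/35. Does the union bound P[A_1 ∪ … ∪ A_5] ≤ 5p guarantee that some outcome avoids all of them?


Union bound: P[∪_{i=1}^{5} A_i] ≤ Σ_i P[A_i] ≤ 5·p = 5·(8/35) = 8/7.
Numerically: 8/7 ≈ 1.14286.
Is 8/7 < 1? NO.
Since the bound 8/7 is ≥ 1, the union bound is uninformative here; it does NOT by itself certify existence.

5·p = 8/7 ≈ 1.14286; existence NOT certified by the union bound.


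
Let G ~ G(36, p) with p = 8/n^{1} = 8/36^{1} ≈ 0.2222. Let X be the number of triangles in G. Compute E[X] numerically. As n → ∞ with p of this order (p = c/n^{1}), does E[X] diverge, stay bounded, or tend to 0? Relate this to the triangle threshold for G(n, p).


Number of potential triangles: C(36, 3) = 7140.
Each occurs with probability p³ ≈ (0.2222)³ ≈ 1.097394e-02.
By linearity: E[X] = C(36, 3)·p³ ≈ 7140 · 1.097394e-02 ≈ 78.3539.
Here α = 1, so p = 8/n is exactly at the triangle threshold p ~ 1/n. Asymptotically E[X] → c³/6 = 8³/6 = 256/3 ≈ 85.3333, a bounded constant. In this regime the triangle count is asymptotically Poisson(c³/6).

E[X] ≈ 78.3539; in regime p = Θ(1/n^{1}) E[X] stays bounded (at the triangle threshold p ~ 1/n).


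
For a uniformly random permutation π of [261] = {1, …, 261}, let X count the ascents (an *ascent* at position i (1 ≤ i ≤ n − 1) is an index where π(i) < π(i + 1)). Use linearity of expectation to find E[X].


Write X = Σ X_I over i = 1, …, 260, with X_I the indicator of one ascent.
There are 260 indicators.
For each fixed i, the pair (π(i), π(i+1)) is a uniformly random ordered pair of distinct values from {1, …, 261}; by symmetry P[π(i) < π(i+1)] = 1/2.
By linearity: E[X] = 260 · (1/2) = (261 − 1) · (1/2) = 130 ≈ 130.0000.

E[X] = 130 = 130.0000.


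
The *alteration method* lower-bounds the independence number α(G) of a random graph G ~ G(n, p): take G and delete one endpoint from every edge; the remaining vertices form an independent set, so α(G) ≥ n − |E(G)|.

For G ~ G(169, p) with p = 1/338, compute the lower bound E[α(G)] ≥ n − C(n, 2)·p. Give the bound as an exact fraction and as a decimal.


E[|E(G)|] = C(169, 2)·p = 14196 · (1/338) = 42.
E[α(G)] ≥ n − E[|E(G)|] = 169 − 42 = 127.
Numerically: ≈ 127.000000.
(This is only a lower bound; the true E[α(G)] may be larger.)

E[α(G)] ≥ 127 ≈ 127.000000.


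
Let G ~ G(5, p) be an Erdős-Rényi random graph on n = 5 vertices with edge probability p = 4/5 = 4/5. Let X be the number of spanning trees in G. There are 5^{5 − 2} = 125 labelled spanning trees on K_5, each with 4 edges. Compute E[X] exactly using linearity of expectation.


K_5 has 5^{5 − 2} = 125 labelled spanning trees.
For each such spanning tree H, let X_H = 1 if all 4 edges of H are present in G. Then P[X_H = 1] = p^{4} = (4/5)^{4} = 256/625.
By linearity: E[X] = Σ_H E[X_H] = 125 · p^{4} = 125 · 256/625 = 256/5.
Numerically: E[X] ≈ 51.2.

E[X] = 125 · (4/5)^{4} = 256/5 ≈ 51.2.


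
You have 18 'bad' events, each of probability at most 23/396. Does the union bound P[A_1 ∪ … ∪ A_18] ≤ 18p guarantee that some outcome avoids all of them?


Union bound: P[∪_{i=1}^{18} A_i] ≤ Σ_i P[A_i] ≤ 18·p = 18·(23/396) = 23/22.
Numerically: 23/22 ≈ 1.0454545.
Is 23/22 < 1? NO.
Since the bound 23/22 is ≥ 1, the union bound is uninformative here; it does NOT by itself certify existence.

18·p = 23/22 ≈ 1.0454545; existence NOT certified by the union bound.


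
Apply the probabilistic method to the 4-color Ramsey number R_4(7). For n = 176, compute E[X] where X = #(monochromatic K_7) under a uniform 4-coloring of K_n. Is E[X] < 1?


E[X] = C(176, 7) · 4^{1 − 21} = 919790691600 · 4^{−20} = 919790691600/1099511627776.
As a reduced fraction: E[X] = 57486918225/68719476736 ≈ 0.836545.
Is E[X] < 1? YES.
Since E[X] < 1, there exists a 4-coloring of K_{176} with no monochromatic K_7; hence R_4(7) > 176.

E[X] = 57486918225/68719476736 ≈ 0.836545; E[X] < 1, so R_4(7) > 176.


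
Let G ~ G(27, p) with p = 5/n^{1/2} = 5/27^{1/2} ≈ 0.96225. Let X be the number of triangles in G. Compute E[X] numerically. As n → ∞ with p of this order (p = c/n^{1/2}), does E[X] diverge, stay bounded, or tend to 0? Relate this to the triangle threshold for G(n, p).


Number of potential triangles: C(27, 3) = 2925.
Each occurs with probability p³ ≈ (0.96225)³ ≈ 8.9097264e-01.
By linearity: E[X] = C(27, 3)·p³ ≈ 2925 · 8.9097264e-01 ≈ 2606.09497.
Since α = 1/2 < 1, p = c/n^{1/2} ≫ 1/n is above the triangle threshold p ~ 1/n. Asymptotically E[X] ~ (c³/6)·n^{3(1−α)} = (5³/6)·n^{1.5} → ∞; triangles are abundant w.h.p.

E[X] ≈ 2606.09497; in regime p = Θ(1/n^{1/2}) E[X] diverges (above the triangle threshold p ~ 1/n).


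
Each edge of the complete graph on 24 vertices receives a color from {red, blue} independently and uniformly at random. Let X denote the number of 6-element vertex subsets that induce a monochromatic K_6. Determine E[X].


Let X = Σ_S X_S over the C(24, 6) = 134596 subsets S of size 6, where X_S = 1 if the K_6 on S is monochromatic.
For a fixed S, the K_6 on S has C(6, 2) = 15 edges. P[all 15 edges red] = (1/2)^15, and likewise for blue, so P[monochromatic] = 2·(1/2)^15 = 2^{1 − 15} = 1/16384.
By linearity: E[X] = C(24, 6) · 2^{1 − 15} = 134596 · 1/16384 = 33649/4096.
Numerically: E[X] ≈ 8.215.

E[X] = C(24,6)·2^(1−C(6,2)) = 33649/4096 ≈ 8.215.


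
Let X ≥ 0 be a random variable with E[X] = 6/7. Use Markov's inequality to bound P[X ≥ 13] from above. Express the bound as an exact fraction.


μ = E[X] = 6/7, a = 13.
Markov: P[X ≥ 13] ≤ μ/a = (6/7)/13 = 6/91.
Numerically: ≈ 0.0659.
(Since a = 13 > μ = 0.8571, the bound 6/91 is < 1 and informative.)

P[X ≥ 13] ≤ 6/91 ≈ 0.0659.


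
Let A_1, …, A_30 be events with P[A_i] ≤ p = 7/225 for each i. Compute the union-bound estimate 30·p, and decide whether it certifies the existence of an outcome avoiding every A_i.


Union bound: P[∪_{i=1}^{30} A_i] ≤ Σ_i P[A_i] ≤ 30·p = 30·(7/225) = 14/15.
Numerically: 14/15 ≈ 0.9333333.
Is 14/15 < 1? YES.
Since P[∪ A_i] ≤ 14/15 < 1, the complement has P[∩ A_i^c] ≥ 1 − 14/15 = 1/15 > 0, so some outcome avoids every A_i.

30·p = 14/15 ≈ 0.9333333; existence CERTIFIED by the union bound.


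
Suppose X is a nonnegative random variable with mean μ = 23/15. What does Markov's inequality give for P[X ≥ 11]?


μ = E[X] = 23/15, a = 11.
Markov: P[X ≥ 11] ≤ μ/a = (23/15)/11 = 23/165.
Numerically: ≈ 0.139.
(Since a = 11 > μ = 1.533, the bound 23/165 is < 1 and informative.)

P[X ≥ 11] ≤ 23/165 ≈ 0.139.


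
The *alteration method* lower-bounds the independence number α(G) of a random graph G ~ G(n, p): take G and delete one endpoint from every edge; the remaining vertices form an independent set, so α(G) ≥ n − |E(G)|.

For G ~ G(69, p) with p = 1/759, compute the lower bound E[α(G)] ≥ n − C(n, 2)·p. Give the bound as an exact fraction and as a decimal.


E[|E(G)|] = C(69, 2)·p = 2346 · (1/759) = 34/11.
E[α(G)] ≥ n − E[|E(G)|] = 69 − 34/11 = 725/11.
Numerically: ≈ 65.909091.
(This is only a lower bound; the true E[α(G)] may be larger.)

E[α(G)] ≥ 725/11 ≈ 65.909091.


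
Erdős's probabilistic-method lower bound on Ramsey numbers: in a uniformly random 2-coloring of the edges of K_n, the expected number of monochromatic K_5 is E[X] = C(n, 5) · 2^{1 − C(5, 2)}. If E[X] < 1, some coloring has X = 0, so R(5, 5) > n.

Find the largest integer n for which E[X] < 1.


We need C(n, 5) · 2^{1 − 10} < 1, i.e. C(n, 5) < 2^{10 − 1} = 512.
Check values of n near the boundary:
  n = 7: C(7, 5) = 21; 21 < 512? YES
  n = 8: C(8, 5) = 56; 56 < 512? YES
  n = 9: C(9, 5) = 126; 126 < 512? YES
  n = 10: C(10, 5) = 252; 252 < 512? YES
  n = 11: C(11, 5) = 462; 462 < 512? YES
  n = 12: C(12, 5) = 792; 792 < 512? NO
The largest n with C(n, 5) < 512 is n = 11 (where E[X] = 231/256 ≈ 0.902344). Hence R(5, 5) > 11, i.e. R(5, 5) ≥ 12.

Largest n = 11; hence R(5, 5) > 11.


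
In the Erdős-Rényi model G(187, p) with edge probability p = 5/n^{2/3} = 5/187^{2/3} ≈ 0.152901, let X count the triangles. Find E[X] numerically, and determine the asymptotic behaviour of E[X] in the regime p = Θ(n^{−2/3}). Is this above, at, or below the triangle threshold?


Number of potential triangles: C(187, 3) = 1072445.
Each occurs with probability p³ ≈ (0.152901)³ ≈ 3.57459464e-03.
By linearity: E[X] = C(187, 3)·p³ ≈ 1072445 · 3.57459464e-03 ≈ 3833.556150.
Since α = 2/3 < 1, p = c/n^{2/3} ≫ 1/n is above the triangle threshold p ~ 1/n. Asymptotically E[X] ~ (c³/6)·n^{3(1−α)} = (5³/6)·n^{1} → ∞; triangles are abundant w.h.p.

E[X] ≈ 3833.556150; in regime p = Θ(1/n^{2/3}) E[X] diverges (above the triangle threshold p ~ 1/n).
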